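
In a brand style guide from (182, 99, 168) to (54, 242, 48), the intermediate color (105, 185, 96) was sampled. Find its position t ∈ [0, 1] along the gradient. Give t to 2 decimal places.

Invert the lerp on the G channel (largest span, 143): t = (185 − 99) / (242 − 99) = 86/143 = 0.6014.
Check on R: (105 − 182)/(54 − 182) = 0.6016 ✓

0.60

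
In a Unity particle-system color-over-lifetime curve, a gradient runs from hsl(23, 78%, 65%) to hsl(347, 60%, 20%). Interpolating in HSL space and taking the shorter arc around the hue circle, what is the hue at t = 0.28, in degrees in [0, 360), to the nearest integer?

Hue: 347 − 23 = 324°, but |324| > 180 so the shorter arc goes the other way: Δh = 324 − 360 = -36°.
H = 23 + 0.28 × (-36) = 12.92 → 13°

13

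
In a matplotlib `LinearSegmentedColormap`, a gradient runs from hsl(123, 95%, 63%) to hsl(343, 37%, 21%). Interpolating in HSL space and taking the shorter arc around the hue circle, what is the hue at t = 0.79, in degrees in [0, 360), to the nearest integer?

12

Hue: 343 − 123 = 220°, but |220| > 180 so the shorter arc goes the other way: Δh = 220 − 360 = -140°.
H = 123 + 0.79 × (-140) = 12.4 → 12°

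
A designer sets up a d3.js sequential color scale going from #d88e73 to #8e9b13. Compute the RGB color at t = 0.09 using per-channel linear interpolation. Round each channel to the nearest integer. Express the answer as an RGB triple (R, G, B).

(209, 143, 106)

#d88e73 → (216, 142, 115); #8e9b13 → (142, 155, 19).
R = 216 + 0.09 × (142 − 216) = 216 + 0.09 × -74 = 209.34 → 209
G = 142 + 0.09 × (155 − 142) = 142 + 0.09 × 13 = 143.17 → 143
B = 115 + 0.09 × (19 − 115) = 115 + 0.09 × -96 = 106.36 → 106
So the blended color is (209, 143, 106), about #d18f6a.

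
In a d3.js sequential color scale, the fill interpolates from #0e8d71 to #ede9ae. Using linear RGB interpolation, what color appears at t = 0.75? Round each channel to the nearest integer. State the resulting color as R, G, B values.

(181, 210, 159)

#0e8d71 → (14, 141, 113); #ede9ae → (237, 233, 174).
R = 14 + 0.75 × (237 − 14) = 14 + 0.75 × 223 = 181.25 → 181
G = 141 + 0.75 × (233 − 141) = 141 + 0.75 × 92 = 210 → 210
B = 113 + 0.75 × (174 − 113) = 113 + 0.75 × 61 = 158.75 → 159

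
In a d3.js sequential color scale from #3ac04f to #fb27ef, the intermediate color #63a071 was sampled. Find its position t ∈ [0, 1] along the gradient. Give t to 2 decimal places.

Invert the lerp on the R channel (largest span, 193): t = (99 − 58) / (251 − 58) = 41/193 = 0.21244.
Check on G: (160 − 192)/(39 − 192) = 0.2092 ✓

0.21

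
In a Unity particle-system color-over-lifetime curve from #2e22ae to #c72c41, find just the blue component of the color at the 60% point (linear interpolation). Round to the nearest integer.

109

B₁ = 174 (from #2e22ae), B₂ = 65 (from #c72c41).
B = 174 + 0.6 × (65 − 174) = 108.6 → 109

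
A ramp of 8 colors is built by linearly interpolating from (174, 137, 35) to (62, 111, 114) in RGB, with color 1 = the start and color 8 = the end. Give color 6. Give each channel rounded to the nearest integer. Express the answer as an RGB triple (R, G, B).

(94, 118, 91)

With 8 swatches and endpoints inclusive, swatch 6 sits at t = (6 − 1)/(8 − 1) = 5/7 ≈ 0.7143.
R = 174 + 0.7143 × (62 − 174) = 93.998 → 94
G = 137 + 0.7143 × (111 − 137) = 118.428 → 118
B = 35 + 0.7143 × (114 − 35) = 91.43 → 91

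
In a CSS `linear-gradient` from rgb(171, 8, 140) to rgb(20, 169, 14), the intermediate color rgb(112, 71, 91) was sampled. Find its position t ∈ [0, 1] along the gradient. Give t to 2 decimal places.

0.39

Invert the lerp on the G channel (largest span, 161): t = (71 − 8) / (169 − 8) = 63/161 = 0.3913.
Check on R: (112 − 171)/(20 − 171) = 0.3907 ✓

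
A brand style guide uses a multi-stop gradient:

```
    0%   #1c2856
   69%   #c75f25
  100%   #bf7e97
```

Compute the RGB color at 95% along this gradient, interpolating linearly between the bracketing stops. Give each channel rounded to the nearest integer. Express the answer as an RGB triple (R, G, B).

95% lies between the 69% and 100% stops, so the local fraction is t = (95 − 69)/(100 − 69) = 26/31 ≈ 0.8387.
#c75f25 → (199, 95, 37); #bf7e97 → (191, 126, 151).
R = 199 + 0.8387 × (191 − 199) = 192.29 → 192
G = 95 + 0.8387 × (126 − 95) = 121 → 121
B = 37 + 0.8387 × (151 − 37) = 132.612 → 133

(192, 121, 133)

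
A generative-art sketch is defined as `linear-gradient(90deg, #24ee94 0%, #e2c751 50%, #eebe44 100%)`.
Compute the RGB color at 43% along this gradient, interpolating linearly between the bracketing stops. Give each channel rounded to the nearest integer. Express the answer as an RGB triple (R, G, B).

(199, 204, 90)

43% lies between the 0% and 50% stops, so the local fraction is t = (43 − 0)/(50 − 0) = 43/50 ≈ 0.86.
#24ee94 → (36, 238, 148); #e2c751 → (226, 199, 81).
R = 36 + 0.86 × (226 − 36) = 199.4 → 199
G = 238 + 0.86 × (199 − 238) = 204.46 → 204
B = 148 + 0.86 × (81 − 148) = 90.38 → 90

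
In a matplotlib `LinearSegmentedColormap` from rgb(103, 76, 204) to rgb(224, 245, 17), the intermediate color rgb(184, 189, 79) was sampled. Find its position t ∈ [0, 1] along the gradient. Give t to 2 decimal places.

0.67

Invert the lerp on the B channel (largest span, 187): t = (79 − 204) / (17 − 204) = -125/-187 = 0.66845.
Check on R: (184 − 103)/(224 − 103) = 0.6694 ✓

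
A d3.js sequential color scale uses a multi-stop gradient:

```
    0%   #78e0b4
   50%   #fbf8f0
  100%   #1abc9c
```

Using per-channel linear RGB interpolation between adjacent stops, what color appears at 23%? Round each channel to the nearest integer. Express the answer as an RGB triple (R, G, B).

23% lies between the 0% and 50% stops, so the local fraction is t = (23 − 0)/(50 − 0) = 23/50 ≈ 0.46.
#78e0b4 → (120, 224, 180); #fbf8f0 → (251, 248, 240).
R = 120 + 0.46 × (251 − 120) = 180.26 → 180
G = 224 + 0.46 × (248 − 224) = 235.04 → 235
B = 180 + 0.46 × (240 − 180) = 207.6 → 208

(180, 235, 208)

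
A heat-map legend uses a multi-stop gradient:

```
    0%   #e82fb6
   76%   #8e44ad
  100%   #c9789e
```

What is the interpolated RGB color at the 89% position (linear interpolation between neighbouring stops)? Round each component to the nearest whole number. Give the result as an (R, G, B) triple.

(174, 96, 165)

89% lies between the 76% and 100% stops, so the local fraction is t = (89 − 76)/(100 − 76) = 13/24 ≈ 0.5417.
#8e44ad → (142, 68, 173); #c9789e → (201, 120, 158).
R = 142 + 0.5417 × (201 − 142) = 173.96 → 174
G = 68 + 0.5417 × (120 − 68) = 96.168 → 96
B = 173 + 0.5417 × (158 − 173) = 164.875 → 165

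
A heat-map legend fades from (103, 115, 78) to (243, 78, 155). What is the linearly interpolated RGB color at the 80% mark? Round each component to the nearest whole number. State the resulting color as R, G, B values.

80% corresponds to t = 0.8.
R = 103 + 0.8 × (243 − 103) = 103 + 0.8 × 140 = 215 → 215
G = 115 + 0.8 × (78 − 115) = 115 + 0.8 × -37 = 85.4 → 85
B = 78 + 0.8 × (155 − 78) = 78 + 0.8 × 77 = 139.6 → 140

(215, 85, 140)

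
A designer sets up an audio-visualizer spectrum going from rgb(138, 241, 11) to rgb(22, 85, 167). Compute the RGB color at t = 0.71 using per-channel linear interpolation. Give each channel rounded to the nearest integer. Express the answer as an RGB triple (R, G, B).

(56, 130, 122)

R = 138 + 0.71 × (22 − 138) = 138 + 0.71 × -116 = 55.64 → 56
G = 241 + 0.71 × (85 − 241) = 241 + 0.71 × -156 = 130.24 → 130
B = 11 + 0.71 × (167 − 11) = 11 + 0.71 × 156 = 121.76 → 122
So the blended color is (56, 130, 122), about #38827a.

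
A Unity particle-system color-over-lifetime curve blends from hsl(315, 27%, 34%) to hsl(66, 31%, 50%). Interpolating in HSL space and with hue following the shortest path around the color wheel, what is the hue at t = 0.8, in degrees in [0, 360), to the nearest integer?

Hue: 66 − 315 = -249°, but |-249| > 180 so the shorter arc goes the other way: Δh = -249 + 360 = 111°.
H = 315 + 0.8 × (111) = 403.8 → 404 → 404 mod 360 = 44°

44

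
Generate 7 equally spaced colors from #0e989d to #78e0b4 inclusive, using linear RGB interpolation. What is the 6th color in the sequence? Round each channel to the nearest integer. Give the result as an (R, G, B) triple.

(102, 212, 176)

With 7 swatches and endpoints inclusive, swatch 6 sits at t = (6 − 1)/(7 − 1) = 5/6 ≈ 0.8333.
#0e989d → (14, 152, 157); #78e0b4 → (120, 224, 180).
R = 14 + 0.8333 × (120 − 14) = 102.33 → 102
G = 152 + 0.8333 × (224 − 152) = 211.998 → 212
B = 157 + 0.8333 × (180 − 157) = 176.166 → 176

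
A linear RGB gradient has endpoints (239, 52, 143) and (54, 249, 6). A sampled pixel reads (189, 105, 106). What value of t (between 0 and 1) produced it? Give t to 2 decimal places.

0.27

Invert the lerp on the G channel (largest span, 197): t = (105 − 52) / (249 − 52) = 53/197 = 0.26904.
Check on R: (189 − 239)/(54 − 239) = 0.2703 ✓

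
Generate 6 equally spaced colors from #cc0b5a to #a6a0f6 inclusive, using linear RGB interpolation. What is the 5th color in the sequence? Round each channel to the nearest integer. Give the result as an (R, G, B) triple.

(174, 130, 215)

With 6 swatches and endpoints inclusive, swatch 5 sits at t = (5 − 1)/(6 − 1) = 4/5 ≈ 0.8.
#cc0b5a → (204, 11, 90); #a6a0f6 → (166, 160, 246).
R = 204 + 0.8 × (166 − 204) = 173.6 → 174
G = 11 + 0.8 × (160 − 11) = 130.2 → 130
B = 90 + 0.8 × (246 − 90) = 214.8 → 215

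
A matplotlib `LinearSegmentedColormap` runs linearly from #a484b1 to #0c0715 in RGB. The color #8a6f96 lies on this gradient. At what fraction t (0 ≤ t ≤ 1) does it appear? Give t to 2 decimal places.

Invert the lerp on the B channel (largest span, 156): t = (150 − 177) / (21 − 177) = -27/-156 = 0.17308.
Check on R: (138 − 164)/(12 − 164) = 0.1711 ✓

0.17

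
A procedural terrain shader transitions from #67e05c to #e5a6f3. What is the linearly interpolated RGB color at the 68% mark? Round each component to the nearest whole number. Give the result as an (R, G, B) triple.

#67e05c → (103, 224, 92); #e5a6f3 → (229, 166, 243).
68% corresponds to t = 0.68.
R = 103 + 0.68 × (229 − 103) = 103 + 0.68 × 126 = 188.68 → 189
G = 224 + 0.68 × (166 − 224) = 224 + 0.68 × -58 = 184.56 → 185
B = 92 + 0.68 × (243 − 92) = 92 + 0.68 × 151 = 194.68 → 195

(189, 185, 195)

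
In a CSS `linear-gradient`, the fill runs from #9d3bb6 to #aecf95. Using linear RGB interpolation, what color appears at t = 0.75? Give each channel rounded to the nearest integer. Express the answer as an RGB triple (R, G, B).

(170, 170, 157)

#9d3bb6 → (157, 59, 182); #aecf95 → (174, 207, 149).
R = 157 + 0.75 × (174 − 157) = 157 + 0.75 × 17 = 169.75 → 170
G = 59 + 0.75 × (207 − 59) = 59 + 0.75 × 148 = 170 → 170
B = 182 + 0.75 × (149 − 182) = 182 + 0.75 × -33 = 157.25 → 157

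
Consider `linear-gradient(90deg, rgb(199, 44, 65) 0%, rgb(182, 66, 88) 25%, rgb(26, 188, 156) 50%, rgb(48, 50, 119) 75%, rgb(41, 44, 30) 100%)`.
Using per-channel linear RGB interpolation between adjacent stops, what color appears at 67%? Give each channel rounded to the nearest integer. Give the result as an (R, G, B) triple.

67% lies between the 50% and 75% stops, so the local fraction is t = (67 − 50)/(75 − 50) = 17/25 ≈ 0.68.
R = 26 + 0.68 × (48 − 26) = 40.96 → 41
G = 188 + 0.68 × (50 − 188) = 94.16 → 94
B = 156 + 0.68 × (119 − 156) = 130.84 → 131

(41, 94, 131)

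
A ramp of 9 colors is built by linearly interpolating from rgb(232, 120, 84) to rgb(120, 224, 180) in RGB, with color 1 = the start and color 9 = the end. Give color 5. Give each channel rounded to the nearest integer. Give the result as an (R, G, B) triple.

With 9 swatches and endpoints inclusive, swatch 5 sits at t = (5 − 1)/(9 − 1) = 4/8 ≈ 0.5.
R = 232 + 0.5 × (120 − 232) = 176 → 176
G = 120 + 0.5 × (224 − 120) = 172 → 172
B = 84 + 0.5 × (180 − 84) = 132 → 132

(176, 172, 132)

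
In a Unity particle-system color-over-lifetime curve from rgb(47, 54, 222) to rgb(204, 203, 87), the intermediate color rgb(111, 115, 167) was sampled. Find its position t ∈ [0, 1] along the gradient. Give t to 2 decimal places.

Invert the lerp on the R channel (largest span, 157): t = (111 − 47) / (204 − 47) = 64/157 = 0.40764.
Check on G: (115 − 54)/(203 − 54) = 0.4094 ✓

0.41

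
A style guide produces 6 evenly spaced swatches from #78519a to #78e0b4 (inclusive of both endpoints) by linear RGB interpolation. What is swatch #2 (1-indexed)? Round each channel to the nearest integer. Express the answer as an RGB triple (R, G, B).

(120, 110, 159)

With 6 swatches and endpoints inclusive, swatch 2 sits at t = (2 − 1)/(6 − 1) = 1/5 ≈ 0.2.
#78519a → (120, 81, 154); #78e0b4 → (120, 224, 180).
R = 120 + 0.2 × (120 − 120) = 120 → 120
G = 81 + 0.2 × (224 − 81) = 109.6 → 110
B = 154 + 0.2 × (180 − 154) = 159.2 → 159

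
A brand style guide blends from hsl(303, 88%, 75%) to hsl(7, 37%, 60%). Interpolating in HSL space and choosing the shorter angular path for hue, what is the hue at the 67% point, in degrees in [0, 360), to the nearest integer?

Hue: 7 − 303 = -296°, but |-296| > 180 so the shorter arc goes the other way: Δh = -296 + 360 = 64°.
H = 303 + 0.67 × (64) = 345.88 → 346°

346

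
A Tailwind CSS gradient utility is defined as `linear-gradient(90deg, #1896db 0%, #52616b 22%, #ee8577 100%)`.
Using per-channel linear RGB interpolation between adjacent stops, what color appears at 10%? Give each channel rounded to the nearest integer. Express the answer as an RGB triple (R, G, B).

(50, 126, 168)

10% lies between the 0% and 22% stops, so the local fraction is t = (10 − 0)/(22 − 0) = 10/22 ≈ 0.4545.
#1896db → (24, 150, 219); #52616b → (82, 97, 107).
R = 24 + 0.4545 × (82 − 24) = 50.361 → 50
G = 150 + 0.4545 × (97 − 150) = 125.912 → 126
B = 219 + 0.4545 × (107 − 219) = 168.096 → 168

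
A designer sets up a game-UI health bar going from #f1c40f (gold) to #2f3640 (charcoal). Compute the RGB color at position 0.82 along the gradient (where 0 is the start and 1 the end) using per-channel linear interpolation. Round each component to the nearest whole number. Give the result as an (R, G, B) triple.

(82, 80, 55)

#f1c40f → (241, 196, 15); #2f3640 → (47, 54, 64).
R = 241 + 0.82 × (47 − 241) = 241 + 0.82 × -194 = 81.92 → 82
G = 196 + 0.82 × (54 − 196) = 196 + 0.82 × -142 = 79.56 → 80
B = 15 + 0.82 × (64 − 15) = 15 + 0.82 × 49 = 55.18 → 55
So the blended color is (82, 80, 55), about #525037.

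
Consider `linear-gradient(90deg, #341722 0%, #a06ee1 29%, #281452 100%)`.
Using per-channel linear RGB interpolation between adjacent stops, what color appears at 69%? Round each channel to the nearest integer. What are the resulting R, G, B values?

69% lies between the 29% and 100% stops, so the local fraction is t = (69 − 29)/(100 − 29) = 40/71 ≈ 0.5634.
#a06ee1 → (160, 110, 225); #281452 → (40, 20, 82).
R = 160 + 0.5634 × (40 − 160) = 92.392 → 92
G = 110 + 0.5634 × (20 − 110) = 59.294 → 59
B = 225 + 0.5634 × (82 − 225) = 144.434 → 144

(92, 59, 144)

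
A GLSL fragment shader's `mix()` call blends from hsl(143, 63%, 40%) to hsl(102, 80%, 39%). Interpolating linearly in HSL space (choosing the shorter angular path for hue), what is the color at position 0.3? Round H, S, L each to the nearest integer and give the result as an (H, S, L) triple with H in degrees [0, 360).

Hue arc: Δh = 102 − 143 = -41° (|Δh| ≤ 180, already the shorter path).
H = 143 + 0.3 × (-41) = 130.7 → 131°
S = 63 + 0.3 × (80 − 63) = 68.1 → 68%
L = 40 + 0.3 × (39 − 40) = 39.7 → 40%

(131, 68, 40)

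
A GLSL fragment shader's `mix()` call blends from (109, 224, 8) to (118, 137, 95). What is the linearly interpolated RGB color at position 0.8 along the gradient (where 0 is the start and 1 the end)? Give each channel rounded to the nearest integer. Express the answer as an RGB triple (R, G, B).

(116, 154, 78)

R = 109 + 0.8 × (118 − 109) = 109 + 0.8 × 9 = 116.2 → 116
G = 224 + 0.8 × (137 − 224) = 224 + 0.8 × -87 = 154.4 → 154
B = 8 + 0.8 × (95 − 8) = 8 + 0.8 × 87 = 77.6 → 78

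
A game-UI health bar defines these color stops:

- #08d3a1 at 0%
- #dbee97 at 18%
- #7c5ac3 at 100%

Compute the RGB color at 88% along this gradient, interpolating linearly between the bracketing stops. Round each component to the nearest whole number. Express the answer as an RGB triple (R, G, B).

(138, 112, 189)

88% lies between the 18% and 100% stops, so the local fraction is t = (88 − 18)/(100 − 18) = 70/82 ≈ 0.8537.
#dbee97 → (219, 238, 151); #7c5ac3 → (124, 90, 195).
R = 219 + 0.8537 × (124 − 219) = 137.899 → 138
G = 238 + 0.8537 × (90 − 238) = 111.652 → 112
B = 151 + 0.8537 × (195 − 151) = 188.563 → 189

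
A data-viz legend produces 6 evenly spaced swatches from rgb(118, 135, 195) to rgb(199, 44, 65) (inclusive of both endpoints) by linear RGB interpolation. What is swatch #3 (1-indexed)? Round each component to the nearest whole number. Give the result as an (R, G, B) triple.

(150, 99, 143)

With 6 swatches and endpoints inclusive, swatch 3 sits at t = (3 − 1)/(6 − 1) = 2/5 ≈ 0.4.
R = 118 + 0.4 × (199 − 118) = 150.4 → 150
G = 135 + 0.4 × (44 − 135) = 98.6 → 99
B = 195 + 0.4 × (65 − 195) = 143 → 143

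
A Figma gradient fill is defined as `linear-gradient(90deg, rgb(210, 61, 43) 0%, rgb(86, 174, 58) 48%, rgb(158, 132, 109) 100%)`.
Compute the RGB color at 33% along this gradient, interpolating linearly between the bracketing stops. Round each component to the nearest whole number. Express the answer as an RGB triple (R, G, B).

33% lies between the 0% and 48% stops, so the local fraction is t = (33 − 0)/(48 − 0) = 33/48 ≈ 0.6875.
R = 210 + 0.6875 × (86 − 210) = 124.75 → 125
G = 61 + 0.6875 × (174 − 61) = 138.688 → 139
B = 43 + 0.6875 × (58 − 43) = 53.312 → 53

(125, 139, 53)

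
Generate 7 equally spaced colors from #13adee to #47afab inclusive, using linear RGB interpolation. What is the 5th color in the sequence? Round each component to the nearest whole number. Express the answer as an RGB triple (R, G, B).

With 7 swatches and endpoints inclusive, swatch 5 sits at t = (5 − 1)/(7 − 1) = 4/6 ≈ 0.6667.
#13adee → (19, 173, 238); #47afab → (71, 175, 171).
R = 19 + 0.6667 × (71 − 19) = 53.668 → 54
G = 173 + 0.6667 × (175 − 173) = 174.333 → 174
B = 238 + 0.6667 × (171 − 238) = 193.331 → 193

(54, 174, 193)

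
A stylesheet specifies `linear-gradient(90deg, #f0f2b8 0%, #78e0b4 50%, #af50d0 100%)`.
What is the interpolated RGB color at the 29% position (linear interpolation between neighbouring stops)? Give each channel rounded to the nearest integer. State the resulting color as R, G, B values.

(170, 232, 182)

29% lies between the 0% and 50% stops, so the local fraction is t = (29 − 0)/(50 − 0) = 29/50 ≈ 0.58.
#f0f2b8 → (240, 242, 184); #78e0b4 → (120, 224, 180).
R = 240 + 0.58 × (120 − 240) = 170.4 → 170
G = 242 + 0.58 × (224 − 242) = 231.56 → 232
B = 184 + 0.58 × (180 − 184) = 181.68 → 182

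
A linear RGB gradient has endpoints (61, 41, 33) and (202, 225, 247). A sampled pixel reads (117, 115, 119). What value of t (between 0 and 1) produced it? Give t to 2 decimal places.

0.40

Invert the lerp on the B channel (largest span, 214): t = (119 − 33) / (247 − 33) = 86/214 = 0.40187.
Check on R: (117 − 61)/(202 − 61) = 0.3972 ✓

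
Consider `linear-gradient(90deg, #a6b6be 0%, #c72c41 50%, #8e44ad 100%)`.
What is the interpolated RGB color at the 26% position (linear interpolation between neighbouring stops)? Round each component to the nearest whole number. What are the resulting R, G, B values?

26% lies between the 0% and 50% stops, so the local fraction is t = (26 − 0)/(50 − 0) = 26/50 ≈ 0.52.
#a6b6be → (166, 182, 190); #c72c41 → (199, 44, 65).
R = 166 + 0.52 × (199 − 166) = 183.16 → 183
G = 182 + 0.52 × (44 − 182) = 110.24 → 110
B = 190 + 0.52 × (65 − 190) = 125 → 125

(183, 110, 125)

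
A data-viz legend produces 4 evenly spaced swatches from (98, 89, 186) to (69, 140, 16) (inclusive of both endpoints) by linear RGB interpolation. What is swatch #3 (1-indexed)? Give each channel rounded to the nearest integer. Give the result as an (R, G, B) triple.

With 4 swatches and endpoints inclusive, swatch 3 sits at t = (3 − 1)/(4 − 1) = 2/3 ≈ 0.6667.
R = 98 + 0.6667 × (69 − 98) = 78.666 → 79
G = 89 + 0.6667 × (140 − 89) = 123.002 → 123
B = 186 + 0.6667 × (16 − 186) = 72.661 → 73

(79, 123, 73)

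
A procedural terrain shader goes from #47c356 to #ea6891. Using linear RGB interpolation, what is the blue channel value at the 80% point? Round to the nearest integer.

B₁ = 86 (from #47c356), B₂ = 145 (from #ea6891).
B = 86 + 0.8 × (145 − 86) = 133.2 → 133

133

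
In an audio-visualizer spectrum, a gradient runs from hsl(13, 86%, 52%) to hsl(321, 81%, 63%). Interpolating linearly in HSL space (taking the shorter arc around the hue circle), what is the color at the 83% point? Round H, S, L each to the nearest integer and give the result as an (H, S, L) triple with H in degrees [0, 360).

Hue: 321 − 13 = 308°, but |308| > 180 so the shorter arc goes the other way: Δh = 308 − 360 = -52°.
H = 13 + 0.83 × (-52) = -30.16 → -30 → -30 mod 360 = 330°
S = 86 + 0.83 × (81 − 86) = 81.85 → 82%
L = 52 + 0.83 × (63 − 52) = 61.13 → 61%

(330, 82, 61)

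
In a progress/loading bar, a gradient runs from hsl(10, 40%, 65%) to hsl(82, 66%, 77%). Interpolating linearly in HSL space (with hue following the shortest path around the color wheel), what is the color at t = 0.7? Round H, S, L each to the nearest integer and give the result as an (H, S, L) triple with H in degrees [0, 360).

Hue arc: Δh = 82 − 10 = 72° (|Δh| ≤ 180, already the shorter path).
H = 10 + 0.7 × (72) = 60.4 → 60°
S = 40 + 0.7 × (66 − 40) = 58.2 → 58%
L = 65 + 0.7 × (77 − 65) = 73.4 → 73%

(60, 58, 73)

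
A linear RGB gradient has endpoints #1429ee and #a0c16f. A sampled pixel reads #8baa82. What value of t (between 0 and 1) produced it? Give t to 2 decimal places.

Invert the lerp on the G channel (largest span, 152): t = (170 − 41) / (193 − 41) = 129/152 = 0.84868.
Check on R: (139 − 20)/(160 − 20) = 0.85 ✓

0.85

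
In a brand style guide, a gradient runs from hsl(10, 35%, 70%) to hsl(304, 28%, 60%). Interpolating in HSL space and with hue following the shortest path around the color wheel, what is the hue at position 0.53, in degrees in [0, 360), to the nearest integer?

Hue: 304 − 10 = 294°, but |294| > 180 so the shorter arc goes the other way: Δh = 294 − 360 = -66°.
H = 10 + 0.53 × (-66) = -24.98 → -25 → -25 mod 360 = 335°

335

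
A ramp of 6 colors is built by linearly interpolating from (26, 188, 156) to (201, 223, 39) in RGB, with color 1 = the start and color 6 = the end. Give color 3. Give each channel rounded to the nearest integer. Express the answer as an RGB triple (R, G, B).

(96, 202, 109)

With 6 swatches and endpoints inclusive, swatch 3 sits at t = (3 − 1)/(6 − 1) = 2/5 ≈ 0.4.
R = 26 + 0.4 × (201 − 26) = 96 → 96
G = 188 + 0.4 × (223 − 188) = 202 → 202
B = 156 + 0.4 × (39 − 156) = 109.2 → 109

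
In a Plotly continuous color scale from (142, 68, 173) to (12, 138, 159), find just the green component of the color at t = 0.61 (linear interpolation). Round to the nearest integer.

111

G = 68 + 0.61 × (138 − 68) = 110.7 → 111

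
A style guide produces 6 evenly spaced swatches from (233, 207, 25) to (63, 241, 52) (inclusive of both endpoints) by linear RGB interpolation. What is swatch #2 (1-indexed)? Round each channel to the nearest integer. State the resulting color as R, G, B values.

With 6 swatches and endpoints inclusive, swatch 2 sits at t = (2 − 1)/(6 − 1) = 1/5 ≈ 0.2.
R = 233 + 0.2 × (63 − 233) = 199 → 199
G = 207 + 0.2 × (241 − 207) = 213.8 → 214
B = 25 + 0.2 × (52 − 25) = 30.4 → 30

(199, 214, 30)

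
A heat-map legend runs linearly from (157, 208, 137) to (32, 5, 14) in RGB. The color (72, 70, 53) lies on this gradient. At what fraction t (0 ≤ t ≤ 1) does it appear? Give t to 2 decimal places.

Invert the lerp on the G channel (largest span, 203): t = (70 − 208) / (5 − 208) = -138/-203 = 0.6798.
Check on R: (72 − 157)/(32 − 157) = 0.68 ✓

0.68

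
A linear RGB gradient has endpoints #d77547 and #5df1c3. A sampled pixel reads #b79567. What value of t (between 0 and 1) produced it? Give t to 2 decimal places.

0.26

Invert the lerp on the G channel (largest span, 124): t = (149 − 117) / (241 − 117) = 32/124 = 0.25806.
Check on R: (183 − 215)/(93 − 215) = 0.2623 ✓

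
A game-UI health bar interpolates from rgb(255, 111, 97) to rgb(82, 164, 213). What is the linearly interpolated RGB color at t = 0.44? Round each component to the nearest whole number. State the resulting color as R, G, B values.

(179, 134, 148)

R = 255 + 0.44 × (82 − 255) = 255 + 0.44 × -173 = 178.88 → 179
G = 111 + 0.44 × (164 − 111) = 111 + 0.44 × 53 = 134.32 → 134
B = 97 + 0.44 × (213 − 97) = 97 + 0.44 × 116 = 148.04 → 148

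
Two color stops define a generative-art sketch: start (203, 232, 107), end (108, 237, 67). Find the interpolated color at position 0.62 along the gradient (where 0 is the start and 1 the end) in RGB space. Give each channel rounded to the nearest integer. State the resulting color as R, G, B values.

(144, 235, 82)

R = 203 + 0.62 × (108 − 203) = 203 + 0.62 × -95 = 144.1 → 144
G = 232 + 0.62 × (237 − 232) = 232 + 0.62 × 5 = 235.1 → 235
B = 107 + 0.62 × (67 − 107) = 107 + 0.62 × -40 = 82.2 → 82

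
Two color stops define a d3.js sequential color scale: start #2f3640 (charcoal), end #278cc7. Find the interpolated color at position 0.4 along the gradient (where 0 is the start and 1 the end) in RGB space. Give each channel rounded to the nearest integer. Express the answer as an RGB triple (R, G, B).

(44, 88, 118)

#2f3640 → (47, 54, 64); #278cc7 → (39, 140, 199).
R = 47 + 0.4 × (39 − 47) = 47 + 0.4 × -8 = 43.8 → 44
G = 54 + 0.4 × (140 − 54) = 54 + 0.4 × 86 = 88.4 → 88
B = 64 + 0.4 × (199 − 64) = 64 + 0.4 × 135 = 118 → 118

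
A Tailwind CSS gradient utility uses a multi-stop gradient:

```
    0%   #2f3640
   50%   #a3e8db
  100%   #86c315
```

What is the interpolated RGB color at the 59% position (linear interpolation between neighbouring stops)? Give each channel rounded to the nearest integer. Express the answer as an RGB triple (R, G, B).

(158, 225, 183)

59% lies between the 50% and 100% stops, so the local fraction is t = (59 − 50)/(100 − 50) = 9/50 ≈ 0.18.
#a3e8db → (163, 232, 219); #86c315 → (134, 195, 21).
R = 163 + 0.18 × (134 − 163) = 157.78 → 158
G = 232 + 0.18 × (195 − 232) = 225.34 → 225
B = 219 + 0.18 × (21 − 219) = 183.36 → 183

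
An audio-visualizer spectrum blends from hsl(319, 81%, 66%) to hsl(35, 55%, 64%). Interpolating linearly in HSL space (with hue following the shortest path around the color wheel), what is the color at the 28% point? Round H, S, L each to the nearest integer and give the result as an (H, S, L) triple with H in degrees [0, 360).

Hue: 35 − 319 = -284°, but |-284| > 180 so the shorter arc goes the other way: Δh = -284 + 360 = 76°.
H = 319 + 0.28 × (76) = 340.28 → 340°
S = 81 + 0.28 × (55 − 81) = 73.72 → 74%
L = 66 + 0.28 × (64 − 66) = 65.44 → 65%

(340, 74, 65)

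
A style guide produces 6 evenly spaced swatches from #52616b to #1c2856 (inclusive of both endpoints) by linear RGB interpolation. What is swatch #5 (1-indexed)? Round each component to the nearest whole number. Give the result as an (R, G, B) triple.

(39, 51, 90)

With 6 swatches and endpoints inclusive, swatch 5 sits at t = (5 − 1)/(6 − 1) = 4/5 ≈ 0.8.
#52616b → (82, 97, 107); #1c2856 → (28, 40, 86).
R = 82 + 0.8 × (28 − 82) = 38.8 → 39
G = 97 + 0.8 × (40 − 97) = 51.4 → 51
B = 107 + 0.8 × (86 − 107) = 90.2 → 90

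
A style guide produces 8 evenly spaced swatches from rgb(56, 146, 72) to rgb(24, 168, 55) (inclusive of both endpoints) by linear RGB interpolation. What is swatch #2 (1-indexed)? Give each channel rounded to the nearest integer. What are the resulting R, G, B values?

With 8 swatches and endpoints inclusive, swatch 2 sits at t = (2 − 1)/(8 − 1) = 1/7 ≈ 0.1429.
R = 56 + 0.1429 × (24 − 56) = 51.427 → 51
G = 146 + 0.1429 × (168 − 146) = 149.144 → 149
B = 72 + 0.1429 × (55 − 72) = 69.571 → 70

(51, 149, 70)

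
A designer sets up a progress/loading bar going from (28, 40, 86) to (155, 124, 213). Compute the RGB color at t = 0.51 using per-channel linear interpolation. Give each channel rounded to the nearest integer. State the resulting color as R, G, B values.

(93, 83, 151)

R = 28 + 0.51 × (155 − 28) = 28 + 0.51 × 127 = 92.77 → 93
G = 40 + 0.51 × (124 − 40) = 40 + 0.51 × 84 = 82.84 → 83
B = 86 + 0.51 × (213 − 86) = 86 + 0.51 × 127 = 150.77 → 151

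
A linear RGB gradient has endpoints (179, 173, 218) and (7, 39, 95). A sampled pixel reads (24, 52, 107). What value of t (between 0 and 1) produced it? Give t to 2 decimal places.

Invert the lerp on the R channel (largest span, 172): t = (24 − 179) / (7 − 179) = -155/-172 = 0.90116.
Check on G: (52 − 173)/(39 − 173) = 0.903 ✓

0.90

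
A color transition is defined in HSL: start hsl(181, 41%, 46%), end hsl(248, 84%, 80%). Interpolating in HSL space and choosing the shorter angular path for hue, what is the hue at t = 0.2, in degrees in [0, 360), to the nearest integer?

194

Hue arc: Δh = 248 − 181 = 67° (|Δh| ≤ 180, already the shorter path).
H = 181 + 0.2 × (67) = 194.4 → 194°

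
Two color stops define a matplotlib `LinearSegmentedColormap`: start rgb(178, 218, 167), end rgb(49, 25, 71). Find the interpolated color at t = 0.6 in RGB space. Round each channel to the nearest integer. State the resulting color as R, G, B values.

R = 178 + 0.6 × (49 − 178) = 178 + 0.6 × -129 = 100.6 → 101
G = 218 + 0.6 × (25 − 218) = 218 + 0.6 × -193 = 102.2 → 102
B = 167 + 0.6 × (71 − 167) = 167 + 0.6 × -96 = 109.4 → 109

(101, 102, 109)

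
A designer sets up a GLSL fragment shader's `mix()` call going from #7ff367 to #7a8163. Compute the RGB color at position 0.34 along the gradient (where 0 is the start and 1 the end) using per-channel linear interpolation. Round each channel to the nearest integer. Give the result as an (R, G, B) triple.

#7ff367 → (127, 243, 103); #7a8163 → (122, 129, 99).
R = 127 + 0.34 × (122 − 127) = 127 + 0.34 × -5 = 125.3 → 125
G = 243 + 0.34 × (129 − 243) = 243 + 0.34 × -114 = 204.24 → 204
B = 103 + 0.34 × (99 − 103) = 103 + 0.34 × -4 = 101.64 → 102

(125, 204, 102)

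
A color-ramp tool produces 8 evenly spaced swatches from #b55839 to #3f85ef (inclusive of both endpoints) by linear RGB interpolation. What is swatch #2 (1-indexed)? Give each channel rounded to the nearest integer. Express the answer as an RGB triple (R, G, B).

(164, 94, 83)

With 8 swatches and endpoints inclusive, swatch 2 sits at t = (2 − 1)/(8 − 1) = 1/7 ≈ 0.1429.
#b55839 → (181, 88, 57); #3f85ef → (63, 133, 239).
R = 181 + 0.1429 × (63 − 181) = 164.138 → 164
G = 88 + 0.1429 × (133 − 88) = 94.43 → 94
B = 57 + 0.1429 × (239 − 57) = 83.008 → 83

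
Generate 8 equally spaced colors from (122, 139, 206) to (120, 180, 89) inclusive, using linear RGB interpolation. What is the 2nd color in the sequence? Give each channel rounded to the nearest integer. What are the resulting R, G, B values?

With 8 swatches and endpoints inclusive, swatch 2 sits at t = (2 − 1)/(8 − 1) = 1/7 ≈ 0.1429.
R = 122 + 0.1429 × (120 − 122) = 121.714 → 122
G = 139 + 0.1429 × (180 − 139) = 144.859 → 145
B = 206 + 0.1429 × (89 − 206) = 189.281 → 189

(122, 145, 189)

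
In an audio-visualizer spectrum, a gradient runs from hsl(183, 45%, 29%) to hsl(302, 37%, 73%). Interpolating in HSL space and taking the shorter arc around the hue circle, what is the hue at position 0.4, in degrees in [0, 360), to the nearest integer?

231

Hue arc: Δh = 302 − 183 = 119° (|Δh| ≤ 180, already the shorter path).
H = 183 + 0.4 × (119) = 230.6 → 231°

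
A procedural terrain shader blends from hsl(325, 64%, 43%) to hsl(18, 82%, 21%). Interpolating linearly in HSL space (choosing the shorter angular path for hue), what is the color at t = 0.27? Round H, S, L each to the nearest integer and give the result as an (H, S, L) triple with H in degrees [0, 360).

(339, 69, 37)

Hue: 18 − 325 = -307°, but |-307| > 180 so the shorter arc goes the other way: Δh = -307 + 360 = 53°.
H = 325 + 0.27 × (53) = 339.31 → 339°
S = 64 + 0.27 × (82 − 64) = 68.86 → 69%
L = 43 + 0.27 × (21 − 43) = 37.06 → 37%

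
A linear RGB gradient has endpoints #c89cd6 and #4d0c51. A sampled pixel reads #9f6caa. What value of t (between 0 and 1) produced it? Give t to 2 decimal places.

Invert the lerp on the G channel (largest span, 144): t = (108 − 156) / (12 − 156) = -48/-144 = 0.33333.
Check on R: (159 − 200)/(77 − 200) = 0.3333 ✓

0.33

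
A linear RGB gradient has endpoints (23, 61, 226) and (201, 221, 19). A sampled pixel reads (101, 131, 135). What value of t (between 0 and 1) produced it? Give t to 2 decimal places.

Invert the lerp on the B channel (largest span, 207): t = (135 − 226) / (19 − 226) = -91/-207 = 0.43961.
Check on R: (101 − 23)/(201 − 23) = 0.4382 ✓

0.44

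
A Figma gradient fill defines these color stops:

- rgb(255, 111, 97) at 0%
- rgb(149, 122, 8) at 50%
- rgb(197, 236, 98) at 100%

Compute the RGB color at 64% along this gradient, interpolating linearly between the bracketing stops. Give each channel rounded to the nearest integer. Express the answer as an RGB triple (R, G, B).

(162, 154, 33)

64% lies between the 50% and 100% stops, so the local fraction is t = (64 − 50)/(100 − 50) = 14/50 ≈ 0.28.
R = 149 + 0.28 × (197 − 149) = 162.44 → 162
G = 122 + 0.28 × (236 − 122) = 153.92 → 154
B = 8 + 0.28 × (98 − 8) = 33.2 → 33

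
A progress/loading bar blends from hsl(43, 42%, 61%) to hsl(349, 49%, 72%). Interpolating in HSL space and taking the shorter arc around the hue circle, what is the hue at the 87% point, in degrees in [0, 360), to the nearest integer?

356

Hue: 349 − 43 = 306°, but |306| > 180 so the shorter arc goes the other way: Δh = 306 − 360 = -54°.
H = 43 + 0.87 × (-54) = -3.98 → -4 → -4 mod 360 = 356°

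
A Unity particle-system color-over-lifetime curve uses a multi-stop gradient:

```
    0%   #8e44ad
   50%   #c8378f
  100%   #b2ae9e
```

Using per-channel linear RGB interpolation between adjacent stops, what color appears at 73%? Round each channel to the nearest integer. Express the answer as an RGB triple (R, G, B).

(190, 110, 150)

73% lies between the 50% and 100% stops, so the local fraction is t = (73 − 50)/(100 − 50) = 23/50 ≈ 0.46.
#c8378f → (200, 55, 143); #b2ae9e → (178, 174, 158).
R = 200 + 0.46 × (178 − 200) = 189.88 → 190
G = 55 + 0.46 × (174 − 55) = 109.74 → 110
B = 143 + 0.46 × (158 − 143) = 149.9 → 150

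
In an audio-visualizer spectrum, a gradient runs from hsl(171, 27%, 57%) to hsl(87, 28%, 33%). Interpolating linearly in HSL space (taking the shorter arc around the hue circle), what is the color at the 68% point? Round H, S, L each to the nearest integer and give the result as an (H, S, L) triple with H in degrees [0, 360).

Hue arc: Δh = 87 − 171 = -84° (|Δh| ≤ 180, already the shorter path).
H = 171 + 0.68 × (-84) = 113.88 → 114°
S = 27 + 0.68 × (28 − 27) = 27.68 → 28%
L = 57 + 0.68 × (33 − 57) = 40.68 → 41%

(114, 28, 41)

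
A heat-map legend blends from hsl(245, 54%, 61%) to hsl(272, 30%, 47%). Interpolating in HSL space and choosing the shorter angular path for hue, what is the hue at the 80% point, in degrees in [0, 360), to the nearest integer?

267

Hue arc: Δh = 272 − 245 = 27° (|Δh| ≤ 180, already the shorter path).
H = 245 + 0.8 × (27) = 266.6 → 267°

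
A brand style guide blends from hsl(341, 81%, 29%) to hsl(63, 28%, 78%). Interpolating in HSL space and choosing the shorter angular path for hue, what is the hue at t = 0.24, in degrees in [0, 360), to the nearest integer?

1

Hue: 63 − 341 = -278°, but |-278| > 180 so the shorter arc goes the other way: Δh = -278 + 360 = 82°.
H = 341 + 0.24 × (82) = 360.68 → 361 → 361 mod 360 = 1°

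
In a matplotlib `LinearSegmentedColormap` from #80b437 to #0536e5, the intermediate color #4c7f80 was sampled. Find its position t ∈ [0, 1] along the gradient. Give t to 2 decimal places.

0.42

Invert the lerp on the B channel (largest span, 174): t = (128 − 55) / (229 − 55) = 73/174 = 0.41954.
Check on R: (76 − 128)/(5 − 128) = 0.4228 ✓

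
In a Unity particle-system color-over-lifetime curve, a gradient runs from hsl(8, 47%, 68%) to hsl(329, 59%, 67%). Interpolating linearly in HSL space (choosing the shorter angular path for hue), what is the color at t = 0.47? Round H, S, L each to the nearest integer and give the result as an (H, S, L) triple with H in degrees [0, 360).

(350, 53, 68)

Hue: 329 − 8 = 321°, but |321| > 180 so the shorter arc goes the other way: Δh = 321 − 360 = -39°.
H = 8 + 0.47 × (-39) = -10.33 → -10 → -10 mod 360 = 350°
S = 47 + 0.47 × (59 − 47) = 52.64 → 53%
L = 68 + 0.47 × (67 − 68) = 67.53 → 68%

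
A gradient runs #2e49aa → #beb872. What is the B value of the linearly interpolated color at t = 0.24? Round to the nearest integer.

157

B₁ = 170 (from #2e49aa), B₂ = 114 (from #beb872).
B = 170 + 0.24 × (114 − 170) = 156.56 → 157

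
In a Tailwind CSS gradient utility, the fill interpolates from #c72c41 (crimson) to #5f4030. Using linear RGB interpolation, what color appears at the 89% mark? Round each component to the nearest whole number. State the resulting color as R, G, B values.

#c72c41 → (199, 44, 65); #5f4030 → (95, 64, 48).
89% corresponds to t = 0.89.
R = 199 + 0.89 × (95 − 199) = 199 + 0.89 × -104 = 106.44 → 106
G = 44 + 0.89 × (64 − 44) = 44 + 0.89 × 20 = 61.8 → 62
B = 65 + 0.89 × (48 − 65) = 65 + 0.89 × -17 = 49.87 → 50

(106, 62, 50)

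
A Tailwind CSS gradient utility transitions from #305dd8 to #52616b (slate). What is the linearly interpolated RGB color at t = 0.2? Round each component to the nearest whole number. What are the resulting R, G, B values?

(55, 94, 194)

#305dd8 → (48, 93, 216); #52616b → (82, 97, 107).
R = 48 + 0.2 × (82 − 48) = 48 + 0.2 × 34 = 54.8 → 55
G = 93 + 0.2 × (97 − 93) = 93 + 0.2 × 4 = 93.8 → 94
B = 216 + 0.2 × (107 − 216) = 216 + 0.2 × -109 = 194.2 → 194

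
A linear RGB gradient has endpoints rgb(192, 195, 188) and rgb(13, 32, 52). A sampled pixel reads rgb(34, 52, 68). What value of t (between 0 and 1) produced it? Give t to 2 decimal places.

Invert the lerp on the R channel (largest span, 179): t = (34 − 192) / (13 − 192) = -158/-179 = 0.88268.
Check on G: (52 − 195)/(32 − 195) = 0.8773 ✓

0.88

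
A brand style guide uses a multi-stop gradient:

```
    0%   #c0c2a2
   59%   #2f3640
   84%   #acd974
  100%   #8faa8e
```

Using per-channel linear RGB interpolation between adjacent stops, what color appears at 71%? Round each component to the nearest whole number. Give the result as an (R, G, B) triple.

(107, 132, 89)

71% lies between the 59% and 84% stops, so the local fraction is t = (71 − 59)/(84 − 59) = 12/25 ≈ 0.48.
#2f3640 → (47, 54, 64); #acd974 → (172, 217, 116).
R = 47 + 0.48 × (172 − 47) = 107 → 107
G = 54 + 0.48 × (217 − 54) = 132.24 → 132
B = 64 + 0.48 × (116 − 64) = 88.96 → 89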